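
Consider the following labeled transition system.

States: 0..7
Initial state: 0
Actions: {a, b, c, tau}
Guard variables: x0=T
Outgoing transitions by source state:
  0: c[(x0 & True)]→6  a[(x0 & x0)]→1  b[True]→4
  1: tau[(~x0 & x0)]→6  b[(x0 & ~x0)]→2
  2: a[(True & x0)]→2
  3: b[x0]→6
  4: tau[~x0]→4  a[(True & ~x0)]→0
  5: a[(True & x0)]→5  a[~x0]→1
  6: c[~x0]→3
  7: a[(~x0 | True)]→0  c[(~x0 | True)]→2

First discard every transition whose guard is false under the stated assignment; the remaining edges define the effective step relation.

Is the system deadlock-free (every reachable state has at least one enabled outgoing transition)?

Answer: DEADLOCK at state 1

Analysis:
Reach set: {0,1,4,6}
  0: a→1  b→4  c→6  [3 out]
  1: ∅  [deadlock]
  4: ∅  [deadlock]
  6: ∅  [deadlock]
Path to 1: a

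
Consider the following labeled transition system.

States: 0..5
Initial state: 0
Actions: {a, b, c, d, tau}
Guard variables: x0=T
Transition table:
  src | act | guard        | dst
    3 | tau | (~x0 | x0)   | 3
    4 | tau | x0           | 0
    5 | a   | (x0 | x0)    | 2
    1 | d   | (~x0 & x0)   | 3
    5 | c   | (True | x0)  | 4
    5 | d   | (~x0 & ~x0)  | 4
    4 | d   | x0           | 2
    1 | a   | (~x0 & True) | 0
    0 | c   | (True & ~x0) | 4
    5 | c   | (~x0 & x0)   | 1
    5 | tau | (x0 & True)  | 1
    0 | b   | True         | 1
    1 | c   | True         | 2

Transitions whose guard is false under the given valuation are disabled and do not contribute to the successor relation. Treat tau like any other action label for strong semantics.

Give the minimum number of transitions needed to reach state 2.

BFS to 2:
  depth 0: {0}
  depth 1: {1}
  depth 2: {2}
depth(2)=2, e.g. b·c

Answer: 2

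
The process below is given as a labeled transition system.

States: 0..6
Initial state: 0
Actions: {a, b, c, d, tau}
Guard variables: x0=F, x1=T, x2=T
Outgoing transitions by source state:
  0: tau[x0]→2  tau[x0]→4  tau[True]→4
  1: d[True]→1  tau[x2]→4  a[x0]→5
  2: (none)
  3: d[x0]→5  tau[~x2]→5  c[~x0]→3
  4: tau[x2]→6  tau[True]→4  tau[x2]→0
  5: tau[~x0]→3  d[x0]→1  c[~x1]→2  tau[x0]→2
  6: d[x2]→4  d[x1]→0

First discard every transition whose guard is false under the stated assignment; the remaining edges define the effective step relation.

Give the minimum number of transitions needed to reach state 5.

Layered search for 5:
  L0 = {0}
  L1 = {4}
  L2 = {6}
5 never appears.

Answer: UNREACHABLE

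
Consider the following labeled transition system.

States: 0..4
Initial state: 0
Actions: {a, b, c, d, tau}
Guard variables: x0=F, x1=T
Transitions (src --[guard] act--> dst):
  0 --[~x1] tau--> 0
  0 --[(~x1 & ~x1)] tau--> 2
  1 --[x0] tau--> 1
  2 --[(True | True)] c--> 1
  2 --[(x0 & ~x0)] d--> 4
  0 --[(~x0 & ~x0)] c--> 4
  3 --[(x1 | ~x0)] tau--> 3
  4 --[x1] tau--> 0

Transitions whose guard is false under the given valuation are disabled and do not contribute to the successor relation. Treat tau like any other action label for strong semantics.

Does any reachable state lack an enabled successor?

Answer: DEADLOCK-FREE

Analysis:
Reach set: {0,4}
  0: c→4  [deg 1]
  4: tau→0  [deg 1]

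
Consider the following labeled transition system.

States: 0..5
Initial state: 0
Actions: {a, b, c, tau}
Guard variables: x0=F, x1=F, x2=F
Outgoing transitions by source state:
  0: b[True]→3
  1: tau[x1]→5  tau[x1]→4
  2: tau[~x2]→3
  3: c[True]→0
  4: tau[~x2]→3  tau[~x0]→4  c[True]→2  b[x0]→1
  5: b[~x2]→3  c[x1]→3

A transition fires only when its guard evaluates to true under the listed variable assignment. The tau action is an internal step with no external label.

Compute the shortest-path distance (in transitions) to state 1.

Breadth-first toward 1:
  depth 0: {0}
  depth 1: {3}
1 never appears.

Answer: UNREACHABLE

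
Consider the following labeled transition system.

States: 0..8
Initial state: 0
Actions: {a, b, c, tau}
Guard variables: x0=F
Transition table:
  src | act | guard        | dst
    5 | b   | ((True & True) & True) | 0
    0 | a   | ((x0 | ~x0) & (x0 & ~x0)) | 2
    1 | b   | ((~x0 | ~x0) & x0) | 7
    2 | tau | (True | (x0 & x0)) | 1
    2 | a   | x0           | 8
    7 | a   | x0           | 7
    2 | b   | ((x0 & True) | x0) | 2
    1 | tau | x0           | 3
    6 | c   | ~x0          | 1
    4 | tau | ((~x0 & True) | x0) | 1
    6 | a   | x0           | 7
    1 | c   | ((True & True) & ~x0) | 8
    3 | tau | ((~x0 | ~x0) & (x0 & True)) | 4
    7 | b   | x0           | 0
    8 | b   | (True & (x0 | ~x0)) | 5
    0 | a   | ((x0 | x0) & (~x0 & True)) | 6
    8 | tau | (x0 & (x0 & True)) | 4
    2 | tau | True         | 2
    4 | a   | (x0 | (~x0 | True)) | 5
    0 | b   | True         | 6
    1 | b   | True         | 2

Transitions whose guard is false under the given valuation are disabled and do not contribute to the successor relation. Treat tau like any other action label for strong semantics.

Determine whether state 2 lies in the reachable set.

Answer: REACHABLE

Analysis:
Guard filter leaves 10 enabled edge(s).
L0 = {0}
L1 = {6}  cumulative {0,6}
L2 = {1}  cumulative {0,1,6}
L3 = {2,8}  cumulative {0,1,2,6,8}
L4 = {5}  cumulative {0,1,2,5,6,8}
Reach set: {0,1,2,5,6,8}
trace reaching 2: b·c·b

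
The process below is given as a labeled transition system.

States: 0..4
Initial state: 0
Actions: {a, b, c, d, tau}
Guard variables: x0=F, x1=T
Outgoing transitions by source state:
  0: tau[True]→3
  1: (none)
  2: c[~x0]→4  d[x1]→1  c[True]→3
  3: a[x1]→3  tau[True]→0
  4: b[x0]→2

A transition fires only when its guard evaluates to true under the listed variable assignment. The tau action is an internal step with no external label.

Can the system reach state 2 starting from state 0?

Answer: UNREACHABLE

Working:
Guard filter leaves 6 enabled edge(s).
L0 = {0}
L1 = {3}  total {0,3}
R = {0,3}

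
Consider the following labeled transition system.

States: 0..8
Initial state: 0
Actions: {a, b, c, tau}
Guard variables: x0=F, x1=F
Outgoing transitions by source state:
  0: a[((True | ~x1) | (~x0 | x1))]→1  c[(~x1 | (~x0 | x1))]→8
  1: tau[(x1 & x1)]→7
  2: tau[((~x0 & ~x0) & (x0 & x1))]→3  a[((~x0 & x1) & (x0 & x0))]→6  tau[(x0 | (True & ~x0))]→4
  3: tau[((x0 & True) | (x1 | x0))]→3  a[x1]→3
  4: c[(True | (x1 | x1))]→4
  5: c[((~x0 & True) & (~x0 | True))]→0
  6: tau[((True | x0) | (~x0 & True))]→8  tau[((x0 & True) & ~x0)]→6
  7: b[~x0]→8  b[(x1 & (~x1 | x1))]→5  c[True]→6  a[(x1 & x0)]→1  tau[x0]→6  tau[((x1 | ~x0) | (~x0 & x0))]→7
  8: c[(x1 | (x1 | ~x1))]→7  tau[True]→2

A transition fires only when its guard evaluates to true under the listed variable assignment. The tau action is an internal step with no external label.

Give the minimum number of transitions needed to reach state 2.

Answer: 2

Analysis:
Layered search for 2:
  L0 = {0}
  L1 = {1,8}
  L2 = {2,7}
depth(2)=2, e.g. c·tau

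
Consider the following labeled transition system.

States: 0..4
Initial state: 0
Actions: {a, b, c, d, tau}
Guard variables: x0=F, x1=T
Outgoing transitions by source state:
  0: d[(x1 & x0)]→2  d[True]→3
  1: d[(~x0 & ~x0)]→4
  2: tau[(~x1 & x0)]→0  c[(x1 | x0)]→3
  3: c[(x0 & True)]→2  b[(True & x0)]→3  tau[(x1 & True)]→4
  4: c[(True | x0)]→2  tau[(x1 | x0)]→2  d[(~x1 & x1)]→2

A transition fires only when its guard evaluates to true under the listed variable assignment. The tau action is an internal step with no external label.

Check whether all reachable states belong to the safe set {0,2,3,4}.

Answer: INVARIANT HOLDS

Trace:
Safe = {0,2,3,4}
R = {0,2,3,4}
  0: safe
  2: safe
  3: safe
  4: safe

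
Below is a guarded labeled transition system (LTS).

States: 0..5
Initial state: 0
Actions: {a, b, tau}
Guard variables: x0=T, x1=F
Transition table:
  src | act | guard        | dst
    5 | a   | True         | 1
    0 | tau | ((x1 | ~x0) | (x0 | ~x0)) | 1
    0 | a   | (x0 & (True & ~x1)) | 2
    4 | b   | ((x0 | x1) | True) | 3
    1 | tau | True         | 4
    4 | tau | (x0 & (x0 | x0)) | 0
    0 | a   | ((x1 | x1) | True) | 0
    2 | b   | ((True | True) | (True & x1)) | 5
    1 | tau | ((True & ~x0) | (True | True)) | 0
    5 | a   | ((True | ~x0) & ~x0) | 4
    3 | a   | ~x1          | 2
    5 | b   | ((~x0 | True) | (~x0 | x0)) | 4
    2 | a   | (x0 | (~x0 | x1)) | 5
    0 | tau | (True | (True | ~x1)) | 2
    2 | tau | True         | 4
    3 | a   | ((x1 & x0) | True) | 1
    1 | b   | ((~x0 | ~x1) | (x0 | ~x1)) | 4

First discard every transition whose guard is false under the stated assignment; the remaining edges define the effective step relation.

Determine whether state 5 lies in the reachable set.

Guard filter leaves 16 enabled edge(s).
Layer 0: {0}
Layer 1: {1,2}  cumulative {0,1,2}
Layer 2: {4,5}  cumulative {0,1,2,4,5}
Layer 3: {3}  cumulative {0,1,2,3,4,5}
R = {0,1,2,3,4,5}
witness 5: tau·b

Answer: REACHABLE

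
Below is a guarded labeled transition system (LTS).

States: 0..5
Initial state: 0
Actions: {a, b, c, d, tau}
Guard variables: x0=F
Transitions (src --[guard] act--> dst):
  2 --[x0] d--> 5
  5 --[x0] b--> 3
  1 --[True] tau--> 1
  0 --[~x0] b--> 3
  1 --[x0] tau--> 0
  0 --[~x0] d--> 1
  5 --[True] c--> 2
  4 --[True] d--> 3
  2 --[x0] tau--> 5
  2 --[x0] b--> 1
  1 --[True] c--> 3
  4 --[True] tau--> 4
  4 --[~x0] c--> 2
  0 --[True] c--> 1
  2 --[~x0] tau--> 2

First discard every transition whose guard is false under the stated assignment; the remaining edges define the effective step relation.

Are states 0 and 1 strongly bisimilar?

Answer: NOT BISIMILAR

Analysis:
Refine partition for ~:
  round 0: {{0,1,2,3,4,5}}
  round 1: {{0},{1},{2},{3},{4},{5}}
Fixed point at round 2; 6 class(es).
[0]={0}  [1]={1}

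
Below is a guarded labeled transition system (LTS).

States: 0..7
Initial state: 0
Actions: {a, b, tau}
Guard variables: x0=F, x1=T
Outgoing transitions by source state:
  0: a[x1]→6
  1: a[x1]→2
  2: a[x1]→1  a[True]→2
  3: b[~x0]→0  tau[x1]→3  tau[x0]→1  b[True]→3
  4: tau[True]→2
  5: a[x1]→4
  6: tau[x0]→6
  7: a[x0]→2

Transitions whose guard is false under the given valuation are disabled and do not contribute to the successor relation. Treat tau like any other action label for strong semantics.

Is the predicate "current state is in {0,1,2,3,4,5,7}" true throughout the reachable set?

Answer: INVARIANT VIOLATED at state 6

Analysis:
Safe = {0,1,2,3,4,5,7}
Reach set: {0,6}
  0: safe
  6: outside
counterexample path to 6: a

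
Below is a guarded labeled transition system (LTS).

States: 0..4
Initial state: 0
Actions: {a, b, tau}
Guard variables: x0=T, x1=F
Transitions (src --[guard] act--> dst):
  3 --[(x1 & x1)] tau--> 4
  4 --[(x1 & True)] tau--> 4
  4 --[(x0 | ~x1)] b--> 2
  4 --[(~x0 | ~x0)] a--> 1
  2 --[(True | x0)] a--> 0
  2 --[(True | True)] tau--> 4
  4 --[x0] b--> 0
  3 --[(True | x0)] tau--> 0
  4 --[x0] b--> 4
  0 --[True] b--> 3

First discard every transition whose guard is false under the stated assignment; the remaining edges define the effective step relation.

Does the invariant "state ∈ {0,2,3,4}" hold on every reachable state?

Allowed set {0,2,3,4}
R = {0,3}
  0: ✓
  3: ✓

Answer: INVARIANT HOLDS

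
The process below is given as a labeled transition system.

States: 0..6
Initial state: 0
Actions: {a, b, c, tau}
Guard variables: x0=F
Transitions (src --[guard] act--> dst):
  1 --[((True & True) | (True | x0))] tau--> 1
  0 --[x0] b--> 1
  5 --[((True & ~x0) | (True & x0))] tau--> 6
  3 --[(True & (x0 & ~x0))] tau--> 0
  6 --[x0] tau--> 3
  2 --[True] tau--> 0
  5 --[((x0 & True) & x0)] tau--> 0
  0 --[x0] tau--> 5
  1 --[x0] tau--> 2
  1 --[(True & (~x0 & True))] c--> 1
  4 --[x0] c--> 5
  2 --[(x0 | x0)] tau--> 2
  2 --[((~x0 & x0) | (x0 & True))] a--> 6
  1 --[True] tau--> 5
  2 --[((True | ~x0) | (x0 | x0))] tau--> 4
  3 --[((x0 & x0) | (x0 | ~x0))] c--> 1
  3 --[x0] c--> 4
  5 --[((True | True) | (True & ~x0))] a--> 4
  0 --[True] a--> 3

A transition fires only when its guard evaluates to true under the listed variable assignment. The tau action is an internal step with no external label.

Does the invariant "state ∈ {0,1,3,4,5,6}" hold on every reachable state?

Answer: INVARIANT HOLDS

Trace:
Inv-set: {0,1,3,4,5,6}
Reachable = {0,1,3,4,5,6}
  0: safe
  1: safe
  3: safe
  4: safe
  5: safe
  6: safe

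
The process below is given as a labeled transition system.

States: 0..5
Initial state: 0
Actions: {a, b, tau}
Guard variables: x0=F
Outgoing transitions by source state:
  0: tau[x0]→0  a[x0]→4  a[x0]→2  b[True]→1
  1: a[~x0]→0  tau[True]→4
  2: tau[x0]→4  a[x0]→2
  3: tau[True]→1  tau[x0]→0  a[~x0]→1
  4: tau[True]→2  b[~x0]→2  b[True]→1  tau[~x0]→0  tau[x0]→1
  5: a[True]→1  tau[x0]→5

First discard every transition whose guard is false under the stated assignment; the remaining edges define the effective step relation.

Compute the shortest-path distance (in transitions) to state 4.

BFS to 4:
  depth 0: {0}
  depth 1: {1}
  depth 2: {4}
first hit 4 at d=2 via b·tau

Answer: 2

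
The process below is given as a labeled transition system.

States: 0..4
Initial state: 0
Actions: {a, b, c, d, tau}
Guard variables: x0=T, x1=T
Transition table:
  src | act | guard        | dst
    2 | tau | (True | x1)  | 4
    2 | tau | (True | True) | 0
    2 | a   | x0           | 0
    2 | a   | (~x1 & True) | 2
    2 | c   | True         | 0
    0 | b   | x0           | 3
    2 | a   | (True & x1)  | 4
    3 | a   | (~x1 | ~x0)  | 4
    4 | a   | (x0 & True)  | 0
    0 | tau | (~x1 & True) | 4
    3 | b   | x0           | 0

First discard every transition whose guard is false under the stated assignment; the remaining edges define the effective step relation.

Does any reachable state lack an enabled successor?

Reach set: {0,3}
  0: b→3  [1 out]
  3: b→0  [1 out]

Answer: DEADLOCK-FREE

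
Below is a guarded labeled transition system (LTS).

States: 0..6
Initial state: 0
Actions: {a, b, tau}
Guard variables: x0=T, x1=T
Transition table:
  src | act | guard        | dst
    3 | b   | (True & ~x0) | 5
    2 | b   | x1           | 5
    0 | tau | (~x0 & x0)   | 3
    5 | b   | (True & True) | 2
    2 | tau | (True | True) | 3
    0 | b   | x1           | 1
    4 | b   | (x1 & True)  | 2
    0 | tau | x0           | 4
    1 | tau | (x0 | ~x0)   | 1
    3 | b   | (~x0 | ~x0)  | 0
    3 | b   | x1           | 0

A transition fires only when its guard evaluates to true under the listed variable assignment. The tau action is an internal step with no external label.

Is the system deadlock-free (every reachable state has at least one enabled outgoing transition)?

Answer: DEADLOCK-FREE

Working:
R = {0,1,2,3,4,5}
  0: b→1  tau→4  [deg 2]
  1: tau→1  [deg 1]
  2: b→5  tau→3  [deg 2]
  3: b→0  [deg 1]
  4: b→2  [deg 1]
  5: b→2  [deg 1]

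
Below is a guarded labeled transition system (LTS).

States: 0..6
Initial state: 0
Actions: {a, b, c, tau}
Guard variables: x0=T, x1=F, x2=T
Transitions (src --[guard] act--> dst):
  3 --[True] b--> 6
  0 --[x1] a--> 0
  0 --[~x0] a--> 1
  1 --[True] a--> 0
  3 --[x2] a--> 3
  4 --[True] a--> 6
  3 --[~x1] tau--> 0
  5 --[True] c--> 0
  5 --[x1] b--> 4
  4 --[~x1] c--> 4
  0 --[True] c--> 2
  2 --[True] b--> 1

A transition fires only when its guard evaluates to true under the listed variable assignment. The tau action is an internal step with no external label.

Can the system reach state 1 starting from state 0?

9 transition(s) survive guard evaluation.
depth 0: {0}
depth 1: {2}  cumulative {0,2}
depth 2: {1}  cumulative {0,1,2}
Reach set: {0,1,2}
witness 1: c·b

Answer: REACHABLE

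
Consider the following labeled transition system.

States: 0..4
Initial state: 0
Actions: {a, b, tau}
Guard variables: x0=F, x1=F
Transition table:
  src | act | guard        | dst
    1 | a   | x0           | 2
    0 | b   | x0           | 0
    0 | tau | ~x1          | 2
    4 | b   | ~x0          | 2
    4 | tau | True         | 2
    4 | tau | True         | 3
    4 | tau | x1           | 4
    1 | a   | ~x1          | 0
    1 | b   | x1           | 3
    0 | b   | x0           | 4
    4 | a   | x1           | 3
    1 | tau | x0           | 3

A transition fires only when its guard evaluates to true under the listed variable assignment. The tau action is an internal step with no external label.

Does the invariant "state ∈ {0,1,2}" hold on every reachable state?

Answer: INVARIANT HOLDS

Trace:
Allowed set {0,1,2}
Reach set: {0,2}
  0: ok
  2: ok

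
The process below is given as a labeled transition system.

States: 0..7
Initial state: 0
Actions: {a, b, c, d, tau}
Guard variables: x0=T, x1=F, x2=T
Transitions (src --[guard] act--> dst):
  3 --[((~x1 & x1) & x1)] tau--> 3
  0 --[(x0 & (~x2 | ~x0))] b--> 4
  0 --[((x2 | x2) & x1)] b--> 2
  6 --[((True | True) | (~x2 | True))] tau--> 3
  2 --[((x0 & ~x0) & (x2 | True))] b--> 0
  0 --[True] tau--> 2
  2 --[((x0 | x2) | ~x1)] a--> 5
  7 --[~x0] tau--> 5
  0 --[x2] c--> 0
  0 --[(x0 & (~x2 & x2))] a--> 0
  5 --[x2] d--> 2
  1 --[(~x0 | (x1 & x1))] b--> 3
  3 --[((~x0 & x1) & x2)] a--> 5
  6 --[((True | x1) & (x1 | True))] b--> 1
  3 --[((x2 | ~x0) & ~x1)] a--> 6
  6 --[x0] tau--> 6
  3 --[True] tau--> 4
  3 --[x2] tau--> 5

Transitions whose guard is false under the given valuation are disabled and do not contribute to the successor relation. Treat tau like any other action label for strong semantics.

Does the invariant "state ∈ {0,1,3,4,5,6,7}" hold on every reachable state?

Inv-set: {0,1,3,4,5,6,7}
Reachable = {0,2,5}
  0: ✓
  2: ✗ unsafe
  5: ✓
counterexample path to 2: tau

Answer: INVARIANT VIOLATED at state 2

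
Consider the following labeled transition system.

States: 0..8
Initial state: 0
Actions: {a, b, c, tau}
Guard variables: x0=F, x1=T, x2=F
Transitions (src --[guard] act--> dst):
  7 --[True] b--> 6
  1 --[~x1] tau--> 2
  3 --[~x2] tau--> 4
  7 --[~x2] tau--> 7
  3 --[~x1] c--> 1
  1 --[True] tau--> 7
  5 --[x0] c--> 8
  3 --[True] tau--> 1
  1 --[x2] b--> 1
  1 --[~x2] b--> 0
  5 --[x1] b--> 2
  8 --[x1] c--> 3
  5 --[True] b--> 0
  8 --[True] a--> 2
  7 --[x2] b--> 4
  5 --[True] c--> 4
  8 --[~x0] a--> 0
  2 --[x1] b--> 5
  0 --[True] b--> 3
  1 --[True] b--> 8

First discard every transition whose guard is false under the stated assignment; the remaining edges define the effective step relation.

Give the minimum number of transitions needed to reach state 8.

Layered search for 8:
  depth 0: {0}
  depth 1: {3}
  depth 2: {1,4}
  depth 3: {7,8}
first hit 8 at d=3 via b·tau·b

Answer: 3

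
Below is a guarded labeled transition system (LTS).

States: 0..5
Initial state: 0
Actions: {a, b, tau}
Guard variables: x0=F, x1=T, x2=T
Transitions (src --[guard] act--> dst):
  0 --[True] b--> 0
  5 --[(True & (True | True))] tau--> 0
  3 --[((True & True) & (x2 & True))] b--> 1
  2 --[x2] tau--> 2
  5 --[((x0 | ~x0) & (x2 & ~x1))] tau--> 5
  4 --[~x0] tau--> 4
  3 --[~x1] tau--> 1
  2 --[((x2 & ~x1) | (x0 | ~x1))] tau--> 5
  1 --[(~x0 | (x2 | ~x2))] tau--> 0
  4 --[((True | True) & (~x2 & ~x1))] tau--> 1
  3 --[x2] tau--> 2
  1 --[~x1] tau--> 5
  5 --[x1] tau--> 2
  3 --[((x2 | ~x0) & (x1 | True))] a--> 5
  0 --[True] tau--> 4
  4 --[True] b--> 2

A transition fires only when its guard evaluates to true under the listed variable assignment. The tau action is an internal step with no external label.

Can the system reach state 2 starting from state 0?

Answer: REACHABLE

Working:
11 transition(s) survive guard evaluation.
L0 = {0}
L1 = {4}  total {0,4}
L2 = {2}  total {0,2,4}
Reachable = {0,2,4}
trace reaching 2: tau·b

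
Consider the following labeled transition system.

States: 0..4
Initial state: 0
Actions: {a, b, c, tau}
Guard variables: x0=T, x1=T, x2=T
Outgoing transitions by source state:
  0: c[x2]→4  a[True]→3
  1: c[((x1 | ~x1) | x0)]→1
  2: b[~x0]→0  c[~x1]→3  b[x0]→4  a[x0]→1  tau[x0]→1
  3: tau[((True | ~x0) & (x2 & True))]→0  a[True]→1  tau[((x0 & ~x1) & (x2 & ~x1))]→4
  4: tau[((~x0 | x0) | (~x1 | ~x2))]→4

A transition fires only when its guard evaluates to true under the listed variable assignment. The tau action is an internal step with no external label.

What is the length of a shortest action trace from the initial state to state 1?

BFS to 1:
  Layer 0: {0}
  Layer 1: {3,4}
  Layer 2: {1}
first hit 1 at d=2 via a·a

Answer: 2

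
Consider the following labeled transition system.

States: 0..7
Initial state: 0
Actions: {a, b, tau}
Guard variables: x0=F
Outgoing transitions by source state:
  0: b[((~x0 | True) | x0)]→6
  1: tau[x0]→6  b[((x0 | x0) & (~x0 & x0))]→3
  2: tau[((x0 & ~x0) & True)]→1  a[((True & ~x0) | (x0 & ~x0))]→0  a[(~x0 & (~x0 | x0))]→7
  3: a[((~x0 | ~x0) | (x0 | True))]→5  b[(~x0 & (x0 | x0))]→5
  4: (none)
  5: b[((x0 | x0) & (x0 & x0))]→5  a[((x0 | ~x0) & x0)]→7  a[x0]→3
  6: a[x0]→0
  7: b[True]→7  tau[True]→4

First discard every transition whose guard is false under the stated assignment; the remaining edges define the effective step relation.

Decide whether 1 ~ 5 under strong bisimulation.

Answer: BISIMILAR

Analysis:
Refine partition for ~:
  π0 = {{0,1,2,3,4,5,6,7}}
  π1 = {{0},{1,4,5,6},{2,3},{7}}
  π2 = {{0},{1,4,5,6},{2},{3},{7}}
5 equivalence class(es) (converged in 3)
1∈{1,4,5,6}, 5∈{1,4,5,6}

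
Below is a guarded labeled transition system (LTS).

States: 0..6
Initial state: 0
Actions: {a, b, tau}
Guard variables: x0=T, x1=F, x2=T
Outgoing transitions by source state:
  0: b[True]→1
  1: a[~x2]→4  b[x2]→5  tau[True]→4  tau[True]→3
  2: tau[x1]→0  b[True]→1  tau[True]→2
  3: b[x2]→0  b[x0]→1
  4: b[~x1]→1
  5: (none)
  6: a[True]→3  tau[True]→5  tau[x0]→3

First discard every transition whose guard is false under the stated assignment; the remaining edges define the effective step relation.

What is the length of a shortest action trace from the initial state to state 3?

Breadth-first toward 3:
  L0 = {0}
  L1 = {1}
  L2 = {3,4,5}
depth(3)=2, e.g. b·tau

Answer: 2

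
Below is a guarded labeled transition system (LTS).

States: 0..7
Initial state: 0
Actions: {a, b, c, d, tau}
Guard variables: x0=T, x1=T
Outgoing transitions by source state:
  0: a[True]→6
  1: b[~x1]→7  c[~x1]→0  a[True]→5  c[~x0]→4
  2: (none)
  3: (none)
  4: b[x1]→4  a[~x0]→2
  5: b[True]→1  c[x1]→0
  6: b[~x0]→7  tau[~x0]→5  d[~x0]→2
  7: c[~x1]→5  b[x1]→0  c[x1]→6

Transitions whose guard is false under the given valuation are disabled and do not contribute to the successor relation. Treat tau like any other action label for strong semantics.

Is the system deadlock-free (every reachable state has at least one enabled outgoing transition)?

R = {0,6}
  0: a→6  [deg 1]
  6: ∅  [deadlock]
witness 6: a

Answer: DEADLOCK at state 6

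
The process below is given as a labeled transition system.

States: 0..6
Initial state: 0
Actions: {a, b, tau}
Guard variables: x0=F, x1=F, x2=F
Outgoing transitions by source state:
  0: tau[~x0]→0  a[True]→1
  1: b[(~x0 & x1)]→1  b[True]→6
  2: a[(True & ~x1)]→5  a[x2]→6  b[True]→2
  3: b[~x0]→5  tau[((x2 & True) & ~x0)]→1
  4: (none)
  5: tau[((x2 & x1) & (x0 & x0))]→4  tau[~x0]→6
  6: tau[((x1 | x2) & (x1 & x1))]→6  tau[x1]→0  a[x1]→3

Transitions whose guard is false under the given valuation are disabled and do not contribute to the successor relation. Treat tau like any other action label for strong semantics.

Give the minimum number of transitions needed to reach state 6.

Layered search for 6:
  Layer 0: {0}
  Layer 1: {1}
  Layer 2: {6}
first hit 6 at d=2 via a·b

Answer: 2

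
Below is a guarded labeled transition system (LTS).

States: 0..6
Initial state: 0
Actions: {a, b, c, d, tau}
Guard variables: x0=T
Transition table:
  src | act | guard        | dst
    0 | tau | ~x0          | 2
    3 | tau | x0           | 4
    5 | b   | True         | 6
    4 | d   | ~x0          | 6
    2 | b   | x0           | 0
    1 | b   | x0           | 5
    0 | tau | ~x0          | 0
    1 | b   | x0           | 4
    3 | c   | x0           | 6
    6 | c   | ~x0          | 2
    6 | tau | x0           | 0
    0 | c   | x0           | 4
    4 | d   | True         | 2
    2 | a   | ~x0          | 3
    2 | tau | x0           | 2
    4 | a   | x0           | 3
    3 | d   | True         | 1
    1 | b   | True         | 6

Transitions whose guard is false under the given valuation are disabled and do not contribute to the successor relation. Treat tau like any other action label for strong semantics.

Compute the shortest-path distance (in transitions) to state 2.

Answer: 2

Working:
BFS to 2:
  L0 = {0}
  L1 = {4}
  L2 = {2,3}
first hit 2 at d=2 via c·d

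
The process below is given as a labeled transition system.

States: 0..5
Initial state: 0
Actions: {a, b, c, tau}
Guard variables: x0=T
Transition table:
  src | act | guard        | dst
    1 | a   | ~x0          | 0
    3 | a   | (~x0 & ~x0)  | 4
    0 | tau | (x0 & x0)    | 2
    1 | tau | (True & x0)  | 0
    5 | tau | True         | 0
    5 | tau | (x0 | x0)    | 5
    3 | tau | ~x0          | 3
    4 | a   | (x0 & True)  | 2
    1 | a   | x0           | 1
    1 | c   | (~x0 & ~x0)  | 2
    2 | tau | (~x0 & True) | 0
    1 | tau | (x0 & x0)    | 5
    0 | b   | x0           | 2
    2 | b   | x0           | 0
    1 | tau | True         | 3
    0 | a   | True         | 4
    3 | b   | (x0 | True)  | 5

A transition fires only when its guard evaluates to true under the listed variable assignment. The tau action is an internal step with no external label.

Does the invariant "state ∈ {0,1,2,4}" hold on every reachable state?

Answer: INVARIANT HOLDS

Working:
Allowed set {0,1,2,4}
Reachable = {0,2,4}
  0: ok
  2: ok
  4: ok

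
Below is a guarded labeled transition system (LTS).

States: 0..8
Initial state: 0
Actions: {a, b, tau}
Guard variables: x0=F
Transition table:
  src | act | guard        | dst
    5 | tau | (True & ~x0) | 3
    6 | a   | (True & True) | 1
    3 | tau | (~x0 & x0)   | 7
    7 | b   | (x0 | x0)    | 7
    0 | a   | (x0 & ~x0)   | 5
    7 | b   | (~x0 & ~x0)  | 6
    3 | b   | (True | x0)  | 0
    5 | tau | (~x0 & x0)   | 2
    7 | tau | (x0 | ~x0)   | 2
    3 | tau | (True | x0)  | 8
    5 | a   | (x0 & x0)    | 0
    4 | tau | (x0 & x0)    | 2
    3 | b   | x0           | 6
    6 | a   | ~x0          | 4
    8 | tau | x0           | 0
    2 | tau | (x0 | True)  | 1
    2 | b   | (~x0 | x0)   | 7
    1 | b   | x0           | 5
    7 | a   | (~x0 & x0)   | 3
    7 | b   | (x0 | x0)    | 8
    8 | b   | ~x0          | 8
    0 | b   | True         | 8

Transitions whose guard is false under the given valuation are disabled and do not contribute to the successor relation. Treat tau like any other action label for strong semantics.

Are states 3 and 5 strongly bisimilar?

Answer: NOT BISIMILAR

Analysis:
Bisimulation quotient by refinement:
  P[0] = {{0,1,2,3,4,5,6,7,8}}
  P[1] = {{0,8},{1,4},{2,3,7},{5},{6}}
  P[2] = {{0,8},{1,4},{2},{3},{5},{6},{7}}
Fixed point at round 3; 7 class(es).
class of 3: {3}; class of 5: {5}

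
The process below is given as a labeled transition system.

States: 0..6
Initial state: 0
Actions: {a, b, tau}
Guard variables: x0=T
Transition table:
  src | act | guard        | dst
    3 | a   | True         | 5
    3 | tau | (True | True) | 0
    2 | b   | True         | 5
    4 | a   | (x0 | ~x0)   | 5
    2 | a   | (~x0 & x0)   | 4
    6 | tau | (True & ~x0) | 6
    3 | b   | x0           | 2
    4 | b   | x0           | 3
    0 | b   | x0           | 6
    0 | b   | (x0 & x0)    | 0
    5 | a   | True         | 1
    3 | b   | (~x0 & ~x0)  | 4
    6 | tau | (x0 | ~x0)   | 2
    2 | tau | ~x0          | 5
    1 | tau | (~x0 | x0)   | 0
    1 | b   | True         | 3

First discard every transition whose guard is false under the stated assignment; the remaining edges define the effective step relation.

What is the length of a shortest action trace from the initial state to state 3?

Answer: 5

Trace:
Layered search for 3:
  L0 = {0}
  L1 = {6}
  L2 = {2}
  L3 = {5}
  L4 = {1}
  L5 = {3}
first hit 3 at d=5 via b·tau·b·a·b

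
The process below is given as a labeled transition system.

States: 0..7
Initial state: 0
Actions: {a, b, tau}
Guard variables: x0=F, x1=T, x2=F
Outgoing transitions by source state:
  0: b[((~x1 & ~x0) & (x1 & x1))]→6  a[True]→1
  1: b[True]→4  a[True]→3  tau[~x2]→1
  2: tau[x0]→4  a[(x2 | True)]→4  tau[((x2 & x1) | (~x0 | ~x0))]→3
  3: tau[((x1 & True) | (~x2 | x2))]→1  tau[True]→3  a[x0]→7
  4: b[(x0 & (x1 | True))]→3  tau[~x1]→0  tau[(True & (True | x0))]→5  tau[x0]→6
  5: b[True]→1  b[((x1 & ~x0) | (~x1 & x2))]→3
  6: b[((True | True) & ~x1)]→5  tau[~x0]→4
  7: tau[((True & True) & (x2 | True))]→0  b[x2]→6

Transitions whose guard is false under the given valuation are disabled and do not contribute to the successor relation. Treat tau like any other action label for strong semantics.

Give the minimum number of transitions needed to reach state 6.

Answer: UNREACHABLE

Analysis:
BFS to 6:
  depth 0: {0}
  depth 1: {1}
  depth 2: {3,4}
  depth 3: {5}
6 never appears.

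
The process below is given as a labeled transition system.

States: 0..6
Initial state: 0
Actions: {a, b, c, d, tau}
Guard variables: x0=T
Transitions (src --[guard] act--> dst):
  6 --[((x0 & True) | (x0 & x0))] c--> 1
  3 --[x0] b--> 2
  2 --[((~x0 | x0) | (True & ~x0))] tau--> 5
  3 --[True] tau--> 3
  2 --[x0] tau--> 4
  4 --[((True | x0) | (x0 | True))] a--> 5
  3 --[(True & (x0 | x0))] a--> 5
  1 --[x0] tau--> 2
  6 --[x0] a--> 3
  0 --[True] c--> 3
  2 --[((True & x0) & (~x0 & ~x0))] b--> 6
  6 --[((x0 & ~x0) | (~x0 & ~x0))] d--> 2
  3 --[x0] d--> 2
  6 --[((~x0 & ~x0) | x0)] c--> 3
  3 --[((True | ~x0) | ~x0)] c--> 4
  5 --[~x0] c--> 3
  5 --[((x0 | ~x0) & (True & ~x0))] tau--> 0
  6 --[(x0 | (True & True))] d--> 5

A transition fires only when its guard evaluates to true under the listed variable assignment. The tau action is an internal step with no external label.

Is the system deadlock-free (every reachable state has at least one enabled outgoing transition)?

Answer: DEADLOCK at state 5

Working:
Reachable = {0,2,3,4,5}
  0: c→3  [1 out]
  2: tau→4  tau→5  [2 out]
  3: a→5  b→2  c→4  d→2  tau→3  [5 out]
  4: a→5  [1 out]
  5: ∅  [STUCK]
trace reaching 5: c·a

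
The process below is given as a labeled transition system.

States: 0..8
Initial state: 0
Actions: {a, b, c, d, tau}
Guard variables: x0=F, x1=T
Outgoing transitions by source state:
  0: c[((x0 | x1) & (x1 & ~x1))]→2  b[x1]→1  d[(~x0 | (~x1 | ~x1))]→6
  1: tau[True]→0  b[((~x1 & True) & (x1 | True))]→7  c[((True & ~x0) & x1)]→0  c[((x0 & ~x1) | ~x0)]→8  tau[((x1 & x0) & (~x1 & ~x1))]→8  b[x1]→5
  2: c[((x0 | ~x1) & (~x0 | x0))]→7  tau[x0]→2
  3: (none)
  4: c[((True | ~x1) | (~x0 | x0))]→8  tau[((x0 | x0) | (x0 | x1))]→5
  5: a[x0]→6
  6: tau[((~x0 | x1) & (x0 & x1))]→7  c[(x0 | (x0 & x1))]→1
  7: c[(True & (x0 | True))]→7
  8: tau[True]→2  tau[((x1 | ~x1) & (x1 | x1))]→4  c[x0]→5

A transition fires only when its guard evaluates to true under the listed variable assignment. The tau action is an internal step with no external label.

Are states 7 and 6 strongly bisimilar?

Answer: NOT BISIMILAR

Working:
Bisimulation quotient by refinement:
  P[0] = {{0,1,2,3,4,5,6,7,8}}
  P[1] = {{0},{1},{2,3,5,6},{4},{7},{8}}
Fixed point at round 2; 6 class(es).
7∈{7}, 6∈{2,3,5,6}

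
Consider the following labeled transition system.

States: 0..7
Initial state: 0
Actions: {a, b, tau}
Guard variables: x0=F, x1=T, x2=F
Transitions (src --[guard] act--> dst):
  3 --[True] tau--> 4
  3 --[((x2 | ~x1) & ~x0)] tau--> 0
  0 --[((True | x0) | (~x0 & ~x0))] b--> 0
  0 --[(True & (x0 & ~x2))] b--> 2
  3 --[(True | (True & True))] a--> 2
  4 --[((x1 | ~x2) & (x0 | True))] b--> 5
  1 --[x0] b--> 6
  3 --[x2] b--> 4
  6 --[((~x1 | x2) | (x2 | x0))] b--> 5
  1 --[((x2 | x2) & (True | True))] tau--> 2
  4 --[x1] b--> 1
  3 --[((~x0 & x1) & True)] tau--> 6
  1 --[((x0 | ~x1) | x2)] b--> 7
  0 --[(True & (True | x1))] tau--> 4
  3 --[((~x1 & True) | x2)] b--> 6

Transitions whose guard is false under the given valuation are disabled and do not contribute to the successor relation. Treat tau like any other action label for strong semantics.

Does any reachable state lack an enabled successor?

Answer: DEADLOCK at state 1

Analysis:
Reachable = {0,1,4,5}
  0: b→0  tau→4  [2 exit(s)]
  1: ∅  [no exit]
  4: b→1  b→5  [2 exit(s)]
  5: ∅  [no exit]
trace reaching 1: tau·b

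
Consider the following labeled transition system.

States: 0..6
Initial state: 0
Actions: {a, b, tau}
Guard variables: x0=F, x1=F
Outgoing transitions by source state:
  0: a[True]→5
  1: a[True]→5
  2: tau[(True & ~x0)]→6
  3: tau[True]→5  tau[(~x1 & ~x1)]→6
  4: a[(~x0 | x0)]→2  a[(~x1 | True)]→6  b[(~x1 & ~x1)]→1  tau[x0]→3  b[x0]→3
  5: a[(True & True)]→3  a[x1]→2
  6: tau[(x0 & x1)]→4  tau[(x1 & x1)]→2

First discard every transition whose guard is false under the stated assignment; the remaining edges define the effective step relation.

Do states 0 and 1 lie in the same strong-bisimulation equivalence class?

Compute ~ classes (split until stable):
  P[0] = {{0,1,2,3,4,5,6}}
  P[1] = {{0,1,5},{2,3},{4},{6}}
  P[2] = {{0,1},{2},{3},{4},{5},{6}}
stable after 3 split(s): 6 block(s)
class of 0: {0,1}; class of 1: {0,1}

Answer: BISIMILAR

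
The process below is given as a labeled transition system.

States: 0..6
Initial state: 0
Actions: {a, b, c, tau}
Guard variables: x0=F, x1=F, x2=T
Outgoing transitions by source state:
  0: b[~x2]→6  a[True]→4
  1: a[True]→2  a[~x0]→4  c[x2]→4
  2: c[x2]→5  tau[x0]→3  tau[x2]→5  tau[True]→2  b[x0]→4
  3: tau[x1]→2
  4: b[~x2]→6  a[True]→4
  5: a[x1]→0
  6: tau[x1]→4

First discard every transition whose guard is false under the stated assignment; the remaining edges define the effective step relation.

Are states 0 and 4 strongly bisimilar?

Answer: BISIMILAR

Analysis:
Refine partition for ~:
  round 0: {{0,1,2,3,4,5,6}}
  round 1: {{0,4},{1},{2},{3,5,6}}
4 equivalence class(es) (converged in 2)
class of 0: {0,4}; class of 4: {0,4}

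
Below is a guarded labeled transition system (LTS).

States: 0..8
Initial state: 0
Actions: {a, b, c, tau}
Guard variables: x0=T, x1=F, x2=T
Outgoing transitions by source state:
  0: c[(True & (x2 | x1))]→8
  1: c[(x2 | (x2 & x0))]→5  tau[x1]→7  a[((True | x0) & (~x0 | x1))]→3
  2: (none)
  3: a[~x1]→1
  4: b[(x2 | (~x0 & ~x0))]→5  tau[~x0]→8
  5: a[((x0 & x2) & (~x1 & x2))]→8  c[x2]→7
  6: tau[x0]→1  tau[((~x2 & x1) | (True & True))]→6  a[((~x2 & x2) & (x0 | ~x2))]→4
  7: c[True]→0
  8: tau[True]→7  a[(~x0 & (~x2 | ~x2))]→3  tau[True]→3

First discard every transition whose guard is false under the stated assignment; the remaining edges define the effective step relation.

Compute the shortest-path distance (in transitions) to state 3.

Answer: 2

Analysis:
Breadth-first toward 3:
  depth 0: {0}
  depth 1: {8}
  depth 2: {3,7}
first hit 3 at d=2 via c·tau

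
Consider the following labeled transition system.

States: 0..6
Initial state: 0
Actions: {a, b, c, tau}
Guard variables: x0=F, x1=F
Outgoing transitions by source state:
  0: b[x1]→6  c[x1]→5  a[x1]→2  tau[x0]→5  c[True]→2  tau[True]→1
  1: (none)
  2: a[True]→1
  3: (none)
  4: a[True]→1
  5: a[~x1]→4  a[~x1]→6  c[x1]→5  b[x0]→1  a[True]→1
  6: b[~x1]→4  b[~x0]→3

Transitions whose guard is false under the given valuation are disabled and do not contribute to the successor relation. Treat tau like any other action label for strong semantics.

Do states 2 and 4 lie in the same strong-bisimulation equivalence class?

Bisimulation quotient by refinement:
  round 0: {{0,1,2,3,4,5,6}}
  round 1: {{0},{1,3},{2,4,5},{6}}
  round 2: {{0},{1,3},{2,4},{5},{6}}
stable after 3 split(s): 5 block(s)
2∈{2,4}, 4∈{2,4}

Answer: BISIMILAR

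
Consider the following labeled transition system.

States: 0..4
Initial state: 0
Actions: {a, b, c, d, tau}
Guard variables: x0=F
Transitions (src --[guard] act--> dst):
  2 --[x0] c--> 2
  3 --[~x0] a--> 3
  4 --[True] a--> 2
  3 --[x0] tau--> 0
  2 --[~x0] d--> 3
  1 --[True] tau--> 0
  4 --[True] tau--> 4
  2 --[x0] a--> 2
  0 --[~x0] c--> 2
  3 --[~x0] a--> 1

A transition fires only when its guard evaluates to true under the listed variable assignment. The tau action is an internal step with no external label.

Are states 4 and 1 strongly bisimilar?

Bisimulation quotient by refinement:
  π0 = {{0,1,2,3,4}}
  π1 = {{0},{1},{2},{3},{4}}
5 equivalence class(es) (converged in 2)
class of 4: {4}; class of 1: {1}

Answer: NOT BISIMILAR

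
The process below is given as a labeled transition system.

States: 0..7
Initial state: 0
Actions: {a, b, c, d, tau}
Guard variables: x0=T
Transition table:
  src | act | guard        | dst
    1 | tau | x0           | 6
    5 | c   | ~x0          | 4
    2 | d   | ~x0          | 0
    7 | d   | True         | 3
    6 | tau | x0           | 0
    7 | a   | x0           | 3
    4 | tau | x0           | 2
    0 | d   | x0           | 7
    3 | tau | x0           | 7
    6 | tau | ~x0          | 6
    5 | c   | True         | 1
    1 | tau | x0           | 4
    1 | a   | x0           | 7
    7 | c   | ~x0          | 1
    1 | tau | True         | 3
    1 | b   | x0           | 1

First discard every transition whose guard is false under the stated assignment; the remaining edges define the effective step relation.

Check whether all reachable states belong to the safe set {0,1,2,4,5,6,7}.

Inv-set: {0,1,2,4,5,6,7}
R = {0,3,7}
  0: safe
  3: outside
  7: safe
counterexample path to 3: d·d

Answer: INVARIANT VIOLATED at state 3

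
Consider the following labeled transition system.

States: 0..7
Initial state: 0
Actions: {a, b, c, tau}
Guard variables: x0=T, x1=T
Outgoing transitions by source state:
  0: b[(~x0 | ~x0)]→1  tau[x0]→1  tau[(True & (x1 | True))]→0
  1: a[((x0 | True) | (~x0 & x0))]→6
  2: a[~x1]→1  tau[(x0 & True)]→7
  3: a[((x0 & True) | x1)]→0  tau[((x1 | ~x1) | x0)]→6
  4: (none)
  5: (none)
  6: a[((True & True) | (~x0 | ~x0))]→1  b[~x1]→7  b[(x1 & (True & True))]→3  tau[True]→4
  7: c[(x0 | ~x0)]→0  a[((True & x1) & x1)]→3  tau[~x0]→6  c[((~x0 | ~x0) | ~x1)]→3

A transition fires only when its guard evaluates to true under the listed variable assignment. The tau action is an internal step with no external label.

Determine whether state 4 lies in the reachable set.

After dropping false guards: 11 live edges.
L0 = {0}
L1 = {1}  cumulative {0,1}
L2 = {6}  cumulative {0,1,6}
L3 = {3,4}  cumulative {0,1,3,4,6}
Reachable = {0,1,3,4,6}
Path to 4: tau·a·tau

Answer: REACHABLE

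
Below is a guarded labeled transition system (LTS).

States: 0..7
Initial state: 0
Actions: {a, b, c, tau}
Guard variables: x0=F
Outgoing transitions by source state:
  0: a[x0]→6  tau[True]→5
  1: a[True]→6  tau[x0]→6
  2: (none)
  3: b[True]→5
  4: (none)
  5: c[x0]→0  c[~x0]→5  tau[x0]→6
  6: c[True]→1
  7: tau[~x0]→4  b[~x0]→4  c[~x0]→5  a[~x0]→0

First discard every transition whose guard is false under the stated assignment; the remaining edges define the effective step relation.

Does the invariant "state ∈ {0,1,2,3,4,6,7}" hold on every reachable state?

Safe = {0,1,2,3,4,6,7}
R = {0,5}
  0: ✓
  5: outside
reach 5 via tau — violates

Answer: INVARIANT VIOLATED at state 5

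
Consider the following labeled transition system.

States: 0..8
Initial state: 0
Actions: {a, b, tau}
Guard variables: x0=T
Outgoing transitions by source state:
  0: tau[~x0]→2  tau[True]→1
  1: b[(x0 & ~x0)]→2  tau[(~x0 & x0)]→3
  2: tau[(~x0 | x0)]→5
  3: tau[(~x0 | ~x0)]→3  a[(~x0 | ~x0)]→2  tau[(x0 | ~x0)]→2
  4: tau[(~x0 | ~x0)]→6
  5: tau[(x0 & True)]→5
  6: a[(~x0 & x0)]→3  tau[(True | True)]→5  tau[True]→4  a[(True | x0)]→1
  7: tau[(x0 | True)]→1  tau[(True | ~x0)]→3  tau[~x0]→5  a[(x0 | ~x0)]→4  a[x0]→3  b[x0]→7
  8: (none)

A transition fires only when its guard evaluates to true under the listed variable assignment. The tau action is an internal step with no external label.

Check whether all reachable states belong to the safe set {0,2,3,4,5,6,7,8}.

Answer: INVARIANT VIOLATED at state 1

Analysis:
Allowed set {0,2,3,4,5,6,7,8}
R = {0,1}
  0: ok
  1: VIOLATES
witness against invariant: tau → 1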